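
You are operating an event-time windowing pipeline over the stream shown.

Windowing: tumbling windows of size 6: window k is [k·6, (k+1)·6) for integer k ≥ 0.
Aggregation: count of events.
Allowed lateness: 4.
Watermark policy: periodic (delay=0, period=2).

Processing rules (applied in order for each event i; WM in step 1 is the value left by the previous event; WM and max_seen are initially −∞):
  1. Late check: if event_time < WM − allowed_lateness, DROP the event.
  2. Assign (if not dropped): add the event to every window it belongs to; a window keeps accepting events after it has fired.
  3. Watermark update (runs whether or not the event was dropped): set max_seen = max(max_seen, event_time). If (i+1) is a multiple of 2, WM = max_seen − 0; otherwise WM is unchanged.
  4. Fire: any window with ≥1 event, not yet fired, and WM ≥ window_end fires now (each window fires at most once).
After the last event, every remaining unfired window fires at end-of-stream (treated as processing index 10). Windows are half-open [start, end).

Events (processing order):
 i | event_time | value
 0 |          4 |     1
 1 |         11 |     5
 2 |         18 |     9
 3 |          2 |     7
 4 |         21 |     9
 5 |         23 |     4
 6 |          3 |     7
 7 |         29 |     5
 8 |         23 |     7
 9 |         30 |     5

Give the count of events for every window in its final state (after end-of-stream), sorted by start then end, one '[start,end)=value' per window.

[0,6)=1 [6,12)=1 [18,24)=3 [24,30)=1 [30,36)=1

i=0 t=4 v=1: → [0,6); WM=−∞
i=1 t=11 v=5: → [6,12); WM=11; [0,6) fires=1
i=2 t=18 v=9: → [18,24); WM=11
i=3 t=2 v=7: DROP (t<11-4); WM=18; [6,12) fires=1
i=4 t=21 v=9: → [18,24); WM=18
i=5 t=23 v=4: → [18,24); WM=23
i=6 t=3 v=7: DROP (t<23-4); WM=23
i=7 t=29 v=5: → [24,30); WM=29; [18,24) fires=3
i=8 t=23 v=7: DROP (t<29-4); WM=29
i=9 t=30 v=5: → [30,36); WM=30; [24,30) fires=1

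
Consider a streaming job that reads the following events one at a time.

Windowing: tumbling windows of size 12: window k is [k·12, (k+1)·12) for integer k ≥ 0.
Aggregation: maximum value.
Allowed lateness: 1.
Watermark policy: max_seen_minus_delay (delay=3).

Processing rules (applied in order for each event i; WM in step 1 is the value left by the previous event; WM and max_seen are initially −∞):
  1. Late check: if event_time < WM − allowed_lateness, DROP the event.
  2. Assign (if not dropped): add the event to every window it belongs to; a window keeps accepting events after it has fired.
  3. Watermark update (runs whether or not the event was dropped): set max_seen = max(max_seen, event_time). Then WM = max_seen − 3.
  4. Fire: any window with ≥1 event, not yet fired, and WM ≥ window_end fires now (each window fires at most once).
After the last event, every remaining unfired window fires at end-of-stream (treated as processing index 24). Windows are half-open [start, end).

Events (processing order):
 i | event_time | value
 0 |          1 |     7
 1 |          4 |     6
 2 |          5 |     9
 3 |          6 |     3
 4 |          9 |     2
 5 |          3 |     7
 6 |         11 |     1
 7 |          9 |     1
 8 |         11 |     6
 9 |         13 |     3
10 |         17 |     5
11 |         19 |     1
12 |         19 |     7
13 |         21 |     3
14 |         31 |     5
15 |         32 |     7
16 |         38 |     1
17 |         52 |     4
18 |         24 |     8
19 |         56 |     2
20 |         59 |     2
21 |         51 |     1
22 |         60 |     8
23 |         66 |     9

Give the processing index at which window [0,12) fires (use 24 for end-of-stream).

i=0 t=1 v=7: → [0,12); WM=-2
i=1 t=4 v=6: → [0,12); WM=1
i=2 t=5 v=9: → [0,12); WM=2
i=3 t=6 v=3: → [0,12); WM=3
i=4 t=9 v=2: → [0,12); WM=6
i=5 t=3 v=7: DROP (t<6-1); WM=6
i=6 t=11 v=1: → [0,12); WM=8
i=7 t=9 v=1: → [0,12); WM=8
i=8 t=11 v=6: → [0,12); WM=8
i=9 t=13 v=3: → [12,24); WM=10
i=10 t=17 v=5: → [12,24); WM=14; [0,12) fires=9
i=11 t=19 v=1: → [12,24); WM=16
i=12 t=19 v=7: → [12,24); WM=16
i=13 t=21 v=3: → [12,24); WM=18
i=14 t=31 v=5: → [24,36); WM=28; [12,24) fires=7
i=15 t=32 v=7: → [24,36); WM=29
i=16 t=38 v=1: → [36,48); WM=35
i=17 t=52 v=4: → [48,60); WM=49; [24,36) fires=7 [36,48) fires=1
i=18 t=24 v=8: DROP (t<49-1); WM=49
i=19 t=56 v=2: → [48,60); WM=53
i=20 t=59 v=2: → [48,60); WM=56
i=21 t=51 v=1: DROP (t<56-1); WM=56
i=22 t=60 v=8: → [60,72); WM=57
i=23 t=66 v=9: → [60,72); WM=63; [48,60) fires=4

10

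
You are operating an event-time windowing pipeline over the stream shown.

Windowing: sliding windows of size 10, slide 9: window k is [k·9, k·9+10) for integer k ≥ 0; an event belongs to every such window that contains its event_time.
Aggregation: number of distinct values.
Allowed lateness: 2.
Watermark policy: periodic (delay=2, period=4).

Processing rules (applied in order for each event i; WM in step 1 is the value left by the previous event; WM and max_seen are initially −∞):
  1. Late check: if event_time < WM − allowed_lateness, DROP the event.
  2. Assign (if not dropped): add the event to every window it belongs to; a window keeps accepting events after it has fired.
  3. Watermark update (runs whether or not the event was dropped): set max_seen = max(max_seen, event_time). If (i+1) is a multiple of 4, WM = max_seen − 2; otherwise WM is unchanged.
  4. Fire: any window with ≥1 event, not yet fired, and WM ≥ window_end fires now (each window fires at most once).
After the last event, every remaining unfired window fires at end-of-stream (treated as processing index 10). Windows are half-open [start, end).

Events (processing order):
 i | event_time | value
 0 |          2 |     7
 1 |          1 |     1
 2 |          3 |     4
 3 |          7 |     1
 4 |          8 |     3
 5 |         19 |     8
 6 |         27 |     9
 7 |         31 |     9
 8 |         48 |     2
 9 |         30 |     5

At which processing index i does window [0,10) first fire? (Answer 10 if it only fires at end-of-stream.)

i=0 t=2 v=7: → [0,10); WM=−∞
i=1 t=1 v=1: → [0,10); WM=−∞
i=2 t=3 v=4: → [0,10); WM=−∞
i=3 t=7 v=1: → [0,10); WM=5
i=4 t=8 v=3: → [0,10); WM=5
i=5 t=19 v=8: → [18,28); WM=5
i=6 t=27 v=9: → [27,37),[18,28); WM=5
i=7 t=31 v=9: → [27,37); WM=29; [0,10) fires=4 [18,28) fires=2
i=8 t=48 v=2: → [45,55); WM=29
i=9 t=30 v=5: → [27,37); WM=29

7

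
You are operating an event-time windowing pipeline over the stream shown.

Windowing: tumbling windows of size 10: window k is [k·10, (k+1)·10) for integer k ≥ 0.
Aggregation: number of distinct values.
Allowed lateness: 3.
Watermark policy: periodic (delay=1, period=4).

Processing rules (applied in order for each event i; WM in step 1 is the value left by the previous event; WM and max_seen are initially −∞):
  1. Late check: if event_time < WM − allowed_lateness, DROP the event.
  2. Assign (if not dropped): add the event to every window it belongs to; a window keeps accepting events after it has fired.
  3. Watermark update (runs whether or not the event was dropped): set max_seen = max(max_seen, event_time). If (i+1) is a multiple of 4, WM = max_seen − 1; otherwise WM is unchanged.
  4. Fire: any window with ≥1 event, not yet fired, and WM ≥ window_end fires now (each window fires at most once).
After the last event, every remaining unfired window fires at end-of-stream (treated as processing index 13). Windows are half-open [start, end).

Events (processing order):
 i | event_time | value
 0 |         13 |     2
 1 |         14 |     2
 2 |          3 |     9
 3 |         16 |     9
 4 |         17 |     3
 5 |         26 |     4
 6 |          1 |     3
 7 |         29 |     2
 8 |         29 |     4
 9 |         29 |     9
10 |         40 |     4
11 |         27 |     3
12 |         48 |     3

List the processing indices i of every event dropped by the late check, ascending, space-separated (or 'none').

6

i=0 t=13 v=2: → [10,20); WM=−∞
i=1 t=14 v=2: → [10,20); WM=−∞
i=2 t=3 v=9: → [0,10); WM=−∞
i=3 t=16 v=9: → [10,20); WM=15; [0,10) fires=1
i=4 t=17 v=3: → [10,20); WM=15
i=5 t=26 v=4: → [20,30); WM=15
i=6 t=1 v=3: DROP (t<15-3); WM=15
i=7 t=29 v=2: → [20,30); WM=28; [10,20) fires=3
i=8 t=29 v=4: → [20,30); WM=28
i=9 t=29 v=9: → [20,30); WM=28
i=10 t=40 v=4: → [40,50); WM=28
i=11 t=27 v=3: → [20,30); WM=39; [20,30) fires=4
i=12 t=48 v=3: → [40,50); WM=39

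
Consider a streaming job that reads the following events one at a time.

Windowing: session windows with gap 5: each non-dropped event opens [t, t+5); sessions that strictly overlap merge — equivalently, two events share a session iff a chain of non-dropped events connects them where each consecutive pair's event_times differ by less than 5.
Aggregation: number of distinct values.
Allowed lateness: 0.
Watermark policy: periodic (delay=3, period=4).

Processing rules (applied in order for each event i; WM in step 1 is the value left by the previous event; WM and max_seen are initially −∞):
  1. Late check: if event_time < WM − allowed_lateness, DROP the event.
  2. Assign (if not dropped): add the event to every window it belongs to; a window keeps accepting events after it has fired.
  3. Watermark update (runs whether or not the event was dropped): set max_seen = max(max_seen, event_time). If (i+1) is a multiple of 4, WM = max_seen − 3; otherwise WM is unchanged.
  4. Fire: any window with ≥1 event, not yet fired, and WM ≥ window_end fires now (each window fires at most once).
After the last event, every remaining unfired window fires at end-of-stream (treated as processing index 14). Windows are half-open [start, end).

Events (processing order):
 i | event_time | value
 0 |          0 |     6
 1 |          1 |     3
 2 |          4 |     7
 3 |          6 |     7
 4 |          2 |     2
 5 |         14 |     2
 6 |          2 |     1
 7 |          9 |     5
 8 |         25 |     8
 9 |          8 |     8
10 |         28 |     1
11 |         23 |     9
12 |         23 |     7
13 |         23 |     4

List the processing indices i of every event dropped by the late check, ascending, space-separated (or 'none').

i=0 t=0 v=6: → [0,5); WM=−∞
i=1 t=1 v=3: → [0,6); WM=−∞
i=2 t=4 v=7: → [0,9); WM=−∞
i=3 t=6 v=7: → [0,11); WM=3
i=4 t=2 v=2: DROP (t<3-0); WM=3
i=5 t=14 v=2: → [14,19); WM=3
i=6 t=2 v=1: DROP (t<3-0); WM=3
i=7 t=9 v=5: → [0,14); WM=11
i=8 t=25 v=8: → [25,30); WM=11
i=9 t=8 v=8: DROP (t<11-0); WM=11
i=10 t=28 v=1: → [25,33); WM=11
i=11 t=23 v=9: → [23,33); WM=25
i=12 t=23 v=7: DROP (t<25-0); WM=25
i=13 t=23 v=4: DROP (t<25-0); WM=25

4 6 9 12 13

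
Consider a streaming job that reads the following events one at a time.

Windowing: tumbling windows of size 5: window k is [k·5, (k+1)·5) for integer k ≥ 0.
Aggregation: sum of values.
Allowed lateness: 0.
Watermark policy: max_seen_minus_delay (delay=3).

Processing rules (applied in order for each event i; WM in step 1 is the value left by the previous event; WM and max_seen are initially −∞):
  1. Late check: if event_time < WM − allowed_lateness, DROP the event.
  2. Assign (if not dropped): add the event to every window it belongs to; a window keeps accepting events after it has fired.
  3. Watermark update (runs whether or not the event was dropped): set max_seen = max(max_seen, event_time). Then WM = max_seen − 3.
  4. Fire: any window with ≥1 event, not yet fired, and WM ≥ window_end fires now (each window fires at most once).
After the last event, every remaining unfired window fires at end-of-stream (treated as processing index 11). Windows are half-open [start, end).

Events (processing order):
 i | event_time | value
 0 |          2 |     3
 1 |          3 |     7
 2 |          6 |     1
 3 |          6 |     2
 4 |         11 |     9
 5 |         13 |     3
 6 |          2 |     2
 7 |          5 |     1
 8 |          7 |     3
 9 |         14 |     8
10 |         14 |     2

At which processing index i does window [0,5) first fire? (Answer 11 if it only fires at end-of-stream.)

4

i=0 t=2 v=3: → [0,5); WM=-1
i=1 t=3 v=7: → [0,5); WM=0
i=2 t=6 v=1: → [5,10); WM=3
i=3 t=6 v=2: → [5,10); WM=3
i=4 t=11 v=9: → [10,15); WM=8; [0,5) fires=10
i=5 t=13 v=3: → [10,15); WM=10; [5,10) fires=3
i=6 t=2 v=2: DROP (t<10-0); WM=10
i=7 t=5 v=1: DROP (t<10-0); WM=10
i=8 t=7 v=3: DROP (t<10-0); WM=10
i=9 t=14 v=8: → [10,15); WM=11
i=10 t=14 v=2: → [10,15); WM=11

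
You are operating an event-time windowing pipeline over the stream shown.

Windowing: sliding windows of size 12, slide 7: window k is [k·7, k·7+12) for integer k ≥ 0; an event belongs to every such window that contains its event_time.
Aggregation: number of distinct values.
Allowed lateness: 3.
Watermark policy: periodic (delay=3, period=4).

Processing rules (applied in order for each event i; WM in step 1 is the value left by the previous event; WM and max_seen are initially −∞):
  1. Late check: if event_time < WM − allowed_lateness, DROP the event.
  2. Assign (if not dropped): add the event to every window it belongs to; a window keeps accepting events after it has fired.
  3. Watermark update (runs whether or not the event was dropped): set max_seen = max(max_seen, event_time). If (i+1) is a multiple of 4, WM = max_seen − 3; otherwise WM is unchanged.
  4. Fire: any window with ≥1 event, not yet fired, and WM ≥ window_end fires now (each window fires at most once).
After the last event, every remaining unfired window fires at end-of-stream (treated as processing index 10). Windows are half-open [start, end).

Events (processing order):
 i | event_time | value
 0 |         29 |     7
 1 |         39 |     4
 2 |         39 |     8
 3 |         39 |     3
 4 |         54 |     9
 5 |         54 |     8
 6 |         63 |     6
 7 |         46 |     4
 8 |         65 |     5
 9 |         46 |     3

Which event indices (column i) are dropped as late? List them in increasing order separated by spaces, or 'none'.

9

i=0 t=29 v=7: → [28,40),[21,33); WM=−∞
i=1 t=39 v=4: → [35,47),[28,40); WM=−∞
i=2 t=39 v=8: → [35,47),[28,40); WM=−∞
i=3 t=39 v=3: → [35,47),[28,40); WM=36; [21,33) fires=1
i=4 t=54 v=9: → [49,61); WM=36
i=5 t=54 v=8: → [49,61); WM=36
i=6 t=63 v=6: → [63,75),[56,68); WM=36
i=7 t=46 v=4: → [42,54),[35,47); WM=60; [28,40) fires=4 [35,47) fires=3 [42,54) fires=1
i=8 t=65 v=5: → [63,75),[56,68); WM=60
i=9 t=46 v=3: DROP (t<60-3); WM=60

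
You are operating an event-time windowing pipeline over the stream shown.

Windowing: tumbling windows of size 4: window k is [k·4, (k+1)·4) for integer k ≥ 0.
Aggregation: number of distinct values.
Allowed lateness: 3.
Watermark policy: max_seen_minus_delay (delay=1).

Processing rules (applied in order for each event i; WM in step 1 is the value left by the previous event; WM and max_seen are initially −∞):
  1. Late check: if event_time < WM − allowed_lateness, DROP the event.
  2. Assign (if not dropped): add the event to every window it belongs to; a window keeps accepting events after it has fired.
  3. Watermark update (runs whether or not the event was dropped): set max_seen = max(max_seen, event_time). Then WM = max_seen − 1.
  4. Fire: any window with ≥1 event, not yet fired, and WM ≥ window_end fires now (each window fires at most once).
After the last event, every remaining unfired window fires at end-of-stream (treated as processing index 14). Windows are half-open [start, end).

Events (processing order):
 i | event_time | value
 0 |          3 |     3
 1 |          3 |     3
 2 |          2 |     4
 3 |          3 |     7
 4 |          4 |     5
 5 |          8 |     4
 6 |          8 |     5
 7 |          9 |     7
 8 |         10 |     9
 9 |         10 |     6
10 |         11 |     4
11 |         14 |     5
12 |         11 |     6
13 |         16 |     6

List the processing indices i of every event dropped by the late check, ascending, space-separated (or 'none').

i=0 t=3 v=3: → [0,4); WM=2
i=1 t=3 v=3: → [0,4); WM=2
i=2 t=2 v=4: → [0,4); WM=2
i=3 t=3 v=7: → [0,4); WM=2
i=4 t=4 v=5: → [4,8); WM=3
i=5 t=8 v=4: → [8,12); WM=7; [0,4) fires=3
i=6 t=8 v=5: → [8,12); WM=7
i=7 t=9 v=7: → [8,12); WM=8; [4,8) fires=1
i=8 t=10 v=9: → [8,12); WM=9
i=9 t=10 v=6: → [8,12); WM=9
i=10 t=11 v=4: → [8,12); WM=10
i=11 t=14 v=5: → [12,16); WM=13; [8,12) fires=5
i=12 t=11 v=6: → [8,12); WM=13
i=13 t=16 v=6: → [16,20); WM=15

none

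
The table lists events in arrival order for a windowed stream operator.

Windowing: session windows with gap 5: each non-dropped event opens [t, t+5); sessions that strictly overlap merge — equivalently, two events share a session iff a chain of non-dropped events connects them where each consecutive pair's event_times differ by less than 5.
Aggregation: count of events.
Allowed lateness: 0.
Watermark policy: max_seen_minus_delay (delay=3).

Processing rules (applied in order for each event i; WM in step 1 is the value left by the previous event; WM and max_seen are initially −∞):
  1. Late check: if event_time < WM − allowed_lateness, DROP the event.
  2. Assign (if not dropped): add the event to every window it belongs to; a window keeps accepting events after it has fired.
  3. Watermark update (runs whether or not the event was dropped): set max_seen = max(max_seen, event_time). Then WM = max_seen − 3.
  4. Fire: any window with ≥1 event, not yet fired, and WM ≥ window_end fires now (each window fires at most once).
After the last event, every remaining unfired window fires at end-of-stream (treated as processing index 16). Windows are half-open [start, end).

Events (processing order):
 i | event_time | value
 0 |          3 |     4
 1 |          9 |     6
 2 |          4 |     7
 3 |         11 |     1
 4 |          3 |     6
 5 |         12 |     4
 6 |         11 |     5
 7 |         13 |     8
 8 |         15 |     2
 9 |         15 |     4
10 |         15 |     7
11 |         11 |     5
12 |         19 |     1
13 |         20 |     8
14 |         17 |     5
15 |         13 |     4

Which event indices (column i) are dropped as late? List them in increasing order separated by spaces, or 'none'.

i=0 t=3 v=4: → [3,8); WM=0
i=1 t=9 v=6: → [9,14); WM=6
i=2 t=4 v=7: DROP (t<6-0); WM=6
i=3 t=11 v=1: → [9,16); WM=8
i=4 t=3 v=6: DROP (t<8-0); WM=8
i=5 t=12 v=4: → [9,17); WM=9
i=6 t=11 v=5: → [9,17); WM=9
i=7 t=13 v=8: → [9,18); WM=10
i=8 t=15 v=2: → [9,20); WM=12
i=9 t=15 v=4: → [9,20); WM=12
i=10 t=15 v=7: → [9,20); WM=12
i=11 t=11 v=5: DROP (t<12-0); WM=12
i=12 t=19 v=1: → [9,24); WM=16
i=13 t=20 v=8: → [9,25); WM=17
i=14 t=17 v=5: → [9,25); WM=17
i=15 t=13 v=4: DROP (t<17-0); WM=17

2 4 11 15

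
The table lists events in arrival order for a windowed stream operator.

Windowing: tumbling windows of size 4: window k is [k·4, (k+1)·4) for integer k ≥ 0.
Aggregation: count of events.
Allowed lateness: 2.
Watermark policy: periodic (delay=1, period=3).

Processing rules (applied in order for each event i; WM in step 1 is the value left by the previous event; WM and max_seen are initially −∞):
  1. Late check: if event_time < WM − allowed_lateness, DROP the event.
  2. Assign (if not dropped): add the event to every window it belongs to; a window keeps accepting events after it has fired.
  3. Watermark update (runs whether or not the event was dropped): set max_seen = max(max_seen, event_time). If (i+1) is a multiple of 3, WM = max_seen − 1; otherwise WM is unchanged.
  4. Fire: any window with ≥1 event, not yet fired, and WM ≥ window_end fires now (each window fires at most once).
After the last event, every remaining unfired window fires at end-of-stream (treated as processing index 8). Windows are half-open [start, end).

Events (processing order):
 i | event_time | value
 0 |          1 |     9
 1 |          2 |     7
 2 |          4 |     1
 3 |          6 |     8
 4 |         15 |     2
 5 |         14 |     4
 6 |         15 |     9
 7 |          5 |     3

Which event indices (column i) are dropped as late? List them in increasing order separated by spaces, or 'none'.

i=0 t=1 v=9: → [0,4); WM=−∞
i=1 t=2 v=7: → [0,4); WM=−∞
i=2 t=4 v=1: → [4,8); WM=3
i=3 t=6 v=8: → [4,8); WM=3
i=4 t=15 v=2: → [12,16); WM=3
i=5 t=14 v=4: → [12,16); WM=14; [0,4) fires=2 [4,8) fires=2
i=6 t=15 v=9: → [12,16); WM=14
i=7 t=5 v=3: DROP (t<14-2); WM=14

7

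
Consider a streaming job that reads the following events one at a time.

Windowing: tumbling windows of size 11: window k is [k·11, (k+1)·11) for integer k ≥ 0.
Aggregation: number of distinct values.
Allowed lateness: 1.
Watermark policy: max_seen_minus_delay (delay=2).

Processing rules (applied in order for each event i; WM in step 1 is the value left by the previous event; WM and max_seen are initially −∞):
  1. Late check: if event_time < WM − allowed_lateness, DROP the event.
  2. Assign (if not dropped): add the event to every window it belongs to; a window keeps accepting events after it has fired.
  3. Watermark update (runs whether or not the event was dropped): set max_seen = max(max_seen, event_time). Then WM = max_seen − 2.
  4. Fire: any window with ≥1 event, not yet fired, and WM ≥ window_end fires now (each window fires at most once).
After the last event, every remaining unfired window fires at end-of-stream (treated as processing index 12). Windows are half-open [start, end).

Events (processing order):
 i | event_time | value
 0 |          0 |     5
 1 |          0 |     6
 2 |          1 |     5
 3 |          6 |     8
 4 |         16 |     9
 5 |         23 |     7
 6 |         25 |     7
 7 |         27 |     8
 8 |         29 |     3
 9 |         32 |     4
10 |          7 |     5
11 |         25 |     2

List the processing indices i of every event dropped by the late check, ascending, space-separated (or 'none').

10 11

i=0 t=0 v=5: → [0,11); WM=-2
i=1 t=0 v=6: → [0,11); WM=-2
i=2 t=1 v=5: → [0,11); WM=-1
i=3 t=6 v=8: → [0,11); WM=4
i=4 t=16 v=9: → [11,22); WM=14; [0,11) fires=3
i=5 t=23 v=7: → [22,33); WM=21
i=6 t=25 v=7: → [22,33); WM=23; [11,22) fires=1
i=7 t=27 v=8: → [22,33); WM=25
i=8 t=29 v=3: → [22,33); WM=27
i=9 t=32 v=4: → [22,33); WM=30
i=10 t=7 v=5: DROP (t<30-1); WM=30
i=11 t=25 v=2: DROP (t<30-1); WM=30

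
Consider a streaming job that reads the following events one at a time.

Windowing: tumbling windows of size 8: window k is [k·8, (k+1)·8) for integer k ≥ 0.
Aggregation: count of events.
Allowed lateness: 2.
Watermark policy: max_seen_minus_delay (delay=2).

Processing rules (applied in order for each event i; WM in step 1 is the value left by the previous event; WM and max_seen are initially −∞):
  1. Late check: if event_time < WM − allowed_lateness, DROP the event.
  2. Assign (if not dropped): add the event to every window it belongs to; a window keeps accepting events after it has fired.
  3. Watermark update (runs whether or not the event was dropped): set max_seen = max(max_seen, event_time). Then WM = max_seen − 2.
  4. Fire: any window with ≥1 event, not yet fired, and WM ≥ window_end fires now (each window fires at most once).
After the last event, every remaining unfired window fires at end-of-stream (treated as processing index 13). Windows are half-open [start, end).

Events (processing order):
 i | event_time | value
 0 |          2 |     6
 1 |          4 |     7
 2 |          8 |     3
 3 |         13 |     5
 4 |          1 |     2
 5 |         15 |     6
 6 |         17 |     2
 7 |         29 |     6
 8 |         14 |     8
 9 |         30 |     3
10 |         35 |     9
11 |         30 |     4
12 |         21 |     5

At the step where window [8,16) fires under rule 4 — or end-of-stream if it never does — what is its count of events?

3

i=0 t=2 v=6: → [0,8); WM=0
i=1 t=4 v=7: → [0,8); WM=2
i=2 t=8 v=3: → [8,16); WM=6
i=3 t=13 v=5: → [8,16); WM=11; [0,8) fires=2
i=4 t=1 v=2: DROP (t<11-2); WM=11
i=5 t=15 v=6: → [8,16); WM=13
i=6 t=17 v=2: → [16,24); WM=15
i=7 t=29 v=6: → [24,32); WM=27; [8,16) fires=3 [16,24) fires=1
i=8 t=14 v=8: DROP (t<27-2); WM=27
i=9 t=30 v=3: → [24,32); WM=28
i=10 t=35 v=9: → [32,40); WM=33; [24,32) fires=2
i=11 t=30 v=4: DROP (t<33-2); WM=33
i=12 t=21 v=5: DROP (t<33-2); WM=33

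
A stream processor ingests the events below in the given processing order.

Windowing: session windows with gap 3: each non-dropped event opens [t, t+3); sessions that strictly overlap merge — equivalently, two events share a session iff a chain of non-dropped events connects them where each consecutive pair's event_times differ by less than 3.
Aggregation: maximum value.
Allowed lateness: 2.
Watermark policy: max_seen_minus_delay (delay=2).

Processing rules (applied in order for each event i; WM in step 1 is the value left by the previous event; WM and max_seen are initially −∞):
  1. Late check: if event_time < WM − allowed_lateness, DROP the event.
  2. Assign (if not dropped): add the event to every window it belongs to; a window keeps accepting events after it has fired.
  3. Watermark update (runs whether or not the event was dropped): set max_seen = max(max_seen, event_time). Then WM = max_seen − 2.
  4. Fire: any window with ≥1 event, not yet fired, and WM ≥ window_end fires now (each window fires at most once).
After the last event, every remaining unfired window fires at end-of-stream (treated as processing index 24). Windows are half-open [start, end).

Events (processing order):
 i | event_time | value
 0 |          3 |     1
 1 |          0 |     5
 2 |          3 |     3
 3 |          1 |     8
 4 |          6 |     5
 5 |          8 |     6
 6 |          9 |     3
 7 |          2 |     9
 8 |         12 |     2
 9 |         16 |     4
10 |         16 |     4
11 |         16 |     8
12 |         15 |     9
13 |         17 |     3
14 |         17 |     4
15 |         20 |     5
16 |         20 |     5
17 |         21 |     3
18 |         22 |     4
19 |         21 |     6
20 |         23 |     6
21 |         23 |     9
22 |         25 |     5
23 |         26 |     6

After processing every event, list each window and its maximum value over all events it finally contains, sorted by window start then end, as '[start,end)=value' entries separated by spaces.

i=0 t=3 v=1: → [3,6); WM=1
i=1 t=0 v=5: → [0,3); WM=1
i=2 t=3 v=3: → [3,6); WM=1
i=3 t=1 v=8: → [0,6); WM=1
i=4 t=6 v=5: → [6,9); WM=4
i=5 t=8 v=6: → [6,11); WM=6
i=6 t=9 v=3: → [6,12); WM=7
i=7 t=2 v=9: DROP (t<7-2); WM=7
i=8 t=12 v=2: → [12,15); WM=10
i=9 t=16 v=4: → [16,19); WM=14
i=10 t=16 v=4: → [16,19); WM=14
i=11 t=16 v=8: → [16,19); WM=14
i=12 t=15 v=9: → [15,19); WM=14
i=13 t=17 v=3: → [15,20); WM=15
i=14 t=17 v=4: → [15,20); WM=15
i=15 t=20 v=5: → [20,23); WM=18
i=16 t=20 v=5: → [20,23); WM=18
i=17 t=21 v=3: → [20,24); WM=19
i=18 t=22 v=4: → [20,25); WM=20
i=19 t=21 v=6: → [20,25); WM=20
i=20 t=23 v=6: → [20,26); WM=21
i=21 t=23 v=9: → [20,26); WM=21
i=22 t=25 v=5: → [20,28); WM=23
i=23 t=26 v=6: → [20,29); WM=24

[0,6)=8 [6,12)=6 [12,15)=2 [15,20)=9 [20,29)=9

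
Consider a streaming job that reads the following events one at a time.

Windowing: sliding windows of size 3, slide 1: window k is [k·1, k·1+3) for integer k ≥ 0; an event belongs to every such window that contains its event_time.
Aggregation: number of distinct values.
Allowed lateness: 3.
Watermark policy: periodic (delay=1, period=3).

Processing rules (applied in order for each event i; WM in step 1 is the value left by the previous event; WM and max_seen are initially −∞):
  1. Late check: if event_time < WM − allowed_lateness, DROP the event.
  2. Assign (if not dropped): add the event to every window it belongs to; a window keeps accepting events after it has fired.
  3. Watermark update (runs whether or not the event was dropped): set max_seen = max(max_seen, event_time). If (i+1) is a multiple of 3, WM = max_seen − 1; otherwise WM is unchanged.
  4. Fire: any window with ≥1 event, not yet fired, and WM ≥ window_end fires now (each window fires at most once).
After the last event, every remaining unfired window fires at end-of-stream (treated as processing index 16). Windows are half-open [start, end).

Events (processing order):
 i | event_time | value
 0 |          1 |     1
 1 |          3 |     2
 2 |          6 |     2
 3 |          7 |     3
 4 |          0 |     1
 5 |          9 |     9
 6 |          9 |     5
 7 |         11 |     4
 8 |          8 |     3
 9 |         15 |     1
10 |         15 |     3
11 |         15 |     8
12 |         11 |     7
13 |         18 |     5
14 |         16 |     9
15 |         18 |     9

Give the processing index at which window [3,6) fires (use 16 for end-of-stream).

5

i=0 t=1 v=1: → [1,4),[0,3); WM=−∞
i=1 t=3 v=2: → [3,6),[2,5),[1,4); WM=−∞
i=2 t=6 v=2: → [6,9),[5,8),[4,7); WM=5; [0,3) fires=1 [1,4) fires=2 [2,5) fires=1
i=3 t=7 v=3: → [7,10),[6,9),[5,8); WM=5
i=4 t=0 v=1: DROP (t<5-3); WM=5
i=5 t=9 v=9: → [9,12),[8,11),[7,10); WM=8; [3,6) fires=1 [4,7) fires=1 [5,8) fires=2
i=6 t=9 v=5: → [9,12),[8,11),[7,10); WM=8
i=7 t=11 v=4: → [11,14),[10,13),[9,12); WM=8
i=8 t=8 v=3: → [8,11),[7,10),[6,9); WM=10; [6,9) fires=2 [7,10) fires=3
i=9 t=15 v=1: → [15,18),[14,17),[13,16); WM=10
i=10 t=15 v=3: → [15,18),[14,17),[13,16); WM=10
i=11 t=15 v=8: → [15,18),[14,17),[13,16); WM=14; [8,11) fires=3 [9,12) fires=3 [10,13) fires=1 [11,14) fires=1
i=12 t=11 v=7: → [11,14),[10,13),[9,12); WM=14
i=13 t=18 v=5: → [18,21),[17,20),[16,19); WM=14
i=14 t=16 v=9: → [16,19),[15,18),[14,17); WM=17; [13,16) fires=3 [14,17) fires=4
i=15 t=18 v=9: → [18,21),[17,20),[16,19); WM=17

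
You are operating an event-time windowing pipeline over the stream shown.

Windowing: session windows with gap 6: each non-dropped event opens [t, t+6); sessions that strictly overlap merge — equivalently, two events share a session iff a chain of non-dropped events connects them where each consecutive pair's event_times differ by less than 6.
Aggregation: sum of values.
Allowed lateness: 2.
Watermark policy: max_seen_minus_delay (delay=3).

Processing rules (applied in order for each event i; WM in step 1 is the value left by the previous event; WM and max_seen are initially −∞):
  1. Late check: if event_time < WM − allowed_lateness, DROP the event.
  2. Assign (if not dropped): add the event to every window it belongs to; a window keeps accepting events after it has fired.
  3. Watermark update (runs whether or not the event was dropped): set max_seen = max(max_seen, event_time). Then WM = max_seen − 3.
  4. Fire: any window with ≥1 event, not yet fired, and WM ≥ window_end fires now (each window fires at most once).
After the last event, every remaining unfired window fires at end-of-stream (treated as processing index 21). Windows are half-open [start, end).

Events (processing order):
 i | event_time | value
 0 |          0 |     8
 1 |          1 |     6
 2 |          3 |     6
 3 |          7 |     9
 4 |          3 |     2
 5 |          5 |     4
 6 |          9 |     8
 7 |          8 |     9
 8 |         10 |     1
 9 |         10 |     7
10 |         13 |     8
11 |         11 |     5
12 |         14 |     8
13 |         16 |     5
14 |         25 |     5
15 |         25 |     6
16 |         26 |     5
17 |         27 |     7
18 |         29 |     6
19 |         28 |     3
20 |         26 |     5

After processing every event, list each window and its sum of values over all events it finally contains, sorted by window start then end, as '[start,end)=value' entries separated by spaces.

i=0 t=0 v=8: → [0,6); WM=-3
i=1 t=1 v=6: → [0,7); WM=-2
i=2 t=3 v=6: → [0,9); WM=0
i=3 t=7 v=9: → [0,13); WM=4
i=4 t=3 v=2: → [0,13); WM=4
i=5 t=5 v=4: → [0,13); WM=4
i=6 t=9 v=8: → [0,15); WM=6
i=7 t=8 v=9: → [0,15); WM=6
i=8 t=10 v=1: → [0,16); WM=7
i=9 t=10 v=7: → [0,16); WM=7
i=10 t=13 v=8: → [0,19); WM=10
i=11 t=11 v=5: → [0,19); WM=10
i=12 t=14 v=8: → [0,20); WM=11
i=13 t=16 v=5: → [0,22); WM=13
i=14 t=25 v=5: → [25,31); WM=22
i=15 t=25 v=6: → [25,31); WM=22
i=16 t=26 v=5: → [25,32); WM=23
i=17 t=27 v=7: → [25,33); WM=24
i=18 t=29 v=6: → [25,35); WM=26
i=19 t=28 v=3: → [25,35); WM=26
i=20 t=26 v=5: → [25,35); WM=26

[0,22)=86 [25,35)=37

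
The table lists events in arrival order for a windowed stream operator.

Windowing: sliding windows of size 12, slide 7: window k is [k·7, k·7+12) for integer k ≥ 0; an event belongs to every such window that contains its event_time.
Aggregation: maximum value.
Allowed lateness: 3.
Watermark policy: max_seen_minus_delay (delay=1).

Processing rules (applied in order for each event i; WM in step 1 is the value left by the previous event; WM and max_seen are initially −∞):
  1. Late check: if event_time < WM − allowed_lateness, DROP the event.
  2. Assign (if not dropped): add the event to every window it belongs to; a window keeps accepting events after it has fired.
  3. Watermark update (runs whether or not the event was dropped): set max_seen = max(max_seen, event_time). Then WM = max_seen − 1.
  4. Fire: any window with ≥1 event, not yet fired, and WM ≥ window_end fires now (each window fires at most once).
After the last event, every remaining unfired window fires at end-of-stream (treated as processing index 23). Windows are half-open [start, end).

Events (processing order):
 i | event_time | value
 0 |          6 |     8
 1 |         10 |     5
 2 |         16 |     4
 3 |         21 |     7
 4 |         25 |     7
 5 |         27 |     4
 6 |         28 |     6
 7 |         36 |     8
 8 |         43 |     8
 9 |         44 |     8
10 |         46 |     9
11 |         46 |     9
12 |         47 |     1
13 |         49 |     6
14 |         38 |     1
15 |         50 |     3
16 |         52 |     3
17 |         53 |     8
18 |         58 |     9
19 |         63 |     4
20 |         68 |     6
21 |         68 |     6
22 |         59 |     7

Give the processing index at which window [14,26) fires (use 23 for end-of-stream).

5

i=0 t=6 v=8: → [0,12); WM=5
i=1 t=10 v=5: → [7,19),[0,12); WM=9
i=2 t=16 v=4: → [14,26),[7,19); WM=15; [0,12) fires=8
i=3 t=21 v=7: → [21,33),[14,26); WM=20; [7,19) fires=5
i=4 t=25 v=7: → [21,33),[14,26); WM=24
i=5 t=27 v=4: → [21,33); WM=26; [14,26) fires=7
i=6 t=28 v=6: → [28,40),[21,33); WM=27
i=7 t=36 v=8: → [35,47),[28,40); WM=35; [21,33) fires=7
i=8 t=43 v=8: → [42,54),[35,47); WM=42; [28,40) fires=8
i=9 t=44 v=8: → [42,54),[35,47); WM=43
i=10 t=46 v=9: → [42,54),[35,47); WM=45
i=11 t=46 v=9: → [42,54),[35,47); WM=45
i=12 t=47 v=1: → [42,54); WM=46
i=13 t=49 v=6: → [49,61),[42,54); WM=48; [35,47) fires=9
i=14 t=38 v=1: DROP (t<48-3); WM=48
i=15 t=50 v=3: → [49,61),[42,54); WM=49
i=16 t=52 v=3: → [49,61),[42,54); WM=51
i=17 t=53 v=8: → [49,61),[42,54); WM=52
i=18 t=58 v=9: → [56,68),[49,61); WM=57; [42,54) fires=9
i=19 t=63 v=4: → [63,75),[56,68); WM=62; [49,61) fires=9
i=20 t=68 v=6: → [63,75); WM=67
i=21 t=68 v=6: → [63,75); WM=67
i=22 t=59 v=7: DROP (t<67-3); WM=67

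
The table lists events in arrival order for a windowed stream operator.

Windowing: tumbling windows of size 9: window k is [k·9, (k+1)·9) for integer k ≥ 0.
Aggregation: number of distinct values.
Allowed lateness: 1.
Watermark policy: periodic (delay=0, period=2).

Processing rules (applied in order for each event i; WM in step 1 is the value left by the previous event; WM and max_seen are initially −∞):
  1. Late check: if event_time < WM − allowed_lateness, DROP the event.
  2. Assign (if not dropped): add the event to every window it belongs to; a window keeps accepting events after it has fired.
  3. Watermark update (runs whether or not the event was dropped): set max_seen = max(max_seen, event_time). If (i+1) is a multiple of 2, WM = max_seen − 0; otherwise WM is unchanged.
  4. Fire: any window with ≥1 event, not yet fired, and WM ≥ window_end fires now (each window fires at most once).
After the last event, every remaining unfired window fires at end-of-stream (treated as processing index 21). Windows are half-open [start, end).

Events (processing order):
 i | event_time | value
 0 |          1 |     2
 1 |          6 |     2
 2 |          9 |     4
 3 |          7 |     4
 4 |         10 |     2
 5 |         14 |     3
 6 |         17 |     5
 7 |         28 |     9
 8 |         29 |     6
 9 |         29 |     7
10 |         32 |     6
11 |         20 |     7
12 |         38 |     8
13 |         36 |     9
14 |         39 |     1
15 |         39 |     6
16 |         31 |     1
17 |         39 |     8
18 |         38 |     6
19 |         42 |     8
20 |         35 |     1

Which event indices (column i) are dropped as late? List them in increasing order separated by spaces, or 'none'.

11 16 20

i=0 t=1 v=2: → [0,9); WM=−∞
i=1 t=6 v=2: → [0,9); WM=6
i=2 t=9 v=4: → [9,18); WM=6
i=3 t=7 v=4: → [0,9); WM=9; [0,9) fires=2
i=4 t=10 v=2: → [9,18); WM=9
i=5 t=14 v=3: → [9,18); WM=14
i=6 t=17 v=5: → [9,18); WM=14
i=7 t=28 v=9: → [27,36); WM=28; [9,18) fires=4
i=8 t=29 v=6: → [27,36); WM=28
i=9 t=29 v=7: → [27,36); WM=29
i=10 t=32 v=6: → [27,36); WM=29
i=11 t=20 v=7: DROP (t<29-1); WM=32
i=12 t=38 v=8: → [36,45); WM=32
i=13 t=36 v=9: → [36,45); WM=38; [27,36) fires=3
i=14 t=39 v=1: → [36,45); WM=38
i=15 t=39 v=6: → [36,45); WM=39
i=16 t=31 v=1: DROP (t<39-1); WM=39
i=17 t=39 v=8: → [36,45); WM=39
i=18 t=38 v=6: → [36,45); WM=39
i=19 t=42 v=8: → [36,45); WM=42
i=20 t=35 v=1: DROP (t<42-1); WM=42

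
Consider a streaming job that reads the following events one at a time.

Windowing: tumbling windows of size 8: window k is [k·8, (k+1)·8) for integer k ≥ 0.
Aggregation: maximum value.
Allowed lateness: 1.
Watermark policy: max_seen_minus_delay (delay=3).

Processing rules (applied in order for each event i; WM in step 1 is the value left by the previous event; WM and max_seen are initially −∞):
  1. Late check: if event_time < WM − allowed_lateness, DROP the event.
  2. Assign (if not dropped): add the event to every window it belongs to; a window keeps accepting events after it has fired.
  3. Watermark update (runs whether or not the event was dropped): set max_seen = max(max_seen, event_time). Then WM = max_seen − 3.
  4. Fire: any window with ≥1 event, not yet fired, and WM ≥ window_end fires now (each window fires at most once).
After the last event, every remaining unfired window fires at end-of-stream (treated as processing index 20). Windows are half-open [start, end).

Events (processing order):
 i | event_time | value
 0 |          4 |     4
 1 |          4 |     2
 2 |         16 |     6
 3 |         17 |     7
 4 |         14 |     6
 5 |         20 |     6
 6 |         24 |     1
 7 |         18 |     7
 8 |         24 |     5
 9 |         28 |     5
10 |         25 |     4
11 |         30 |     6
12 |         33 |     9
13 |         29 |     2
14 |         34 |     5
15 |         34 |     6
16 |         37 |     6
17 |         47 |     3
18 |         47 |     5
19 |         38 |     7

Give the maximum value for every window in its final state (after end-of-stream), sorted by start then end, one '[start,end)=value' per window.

i=0 t=4 v=4: → [0,8); WM=1
i=1 t=4 v=2: → [0,8); WM=1
i=2 t=16 v=6: → [16,24); WM=13; [0,8) fires=4
i=3 t=17 v=7: → [16,24); WM=14
i=4 t=14 v=6: → [8,16); WM=14
i=5 t=20 v=6: → [16,24); WM=17; [8,16) fires=6
i=6 t=24 v=1: → [24,32); WM=21
i=7 t=18 v=7: DROP (t<21-1); WM=21
i=8 t=24 v=5: → [24,32); WM=21
i=9 t=28 v=5: → [24,32); WM=25; [16,24) fires=7
i=10 t=25 v=4: → [24,32); WM=25
i=11 t=30 v=6: → [24,32); WM=27
i=12 t=33 v=9: → [32,40); WM=30
i=13 t=29 v=2: → [24,32); WM=30
i=14 t=34 v=5: → [32,40); WM=31
i=15 t=34 v=6: → [32,40); WM=31
i=16 t=37 v=6: → [32,40); WM=34; [24,32) fires=6
i=17 t=47 v=3: → [40,48); WM=44; [32,40) fires=9
i=18 t=47 v=5: → [40,48); WM=44
i=19 t=38 v=7: DROP (t<44-1); WM=44

[0,8)=4 [8,16)=6 [16,24)=7 [24,32)=6 [32,40)=9 [40,48)=5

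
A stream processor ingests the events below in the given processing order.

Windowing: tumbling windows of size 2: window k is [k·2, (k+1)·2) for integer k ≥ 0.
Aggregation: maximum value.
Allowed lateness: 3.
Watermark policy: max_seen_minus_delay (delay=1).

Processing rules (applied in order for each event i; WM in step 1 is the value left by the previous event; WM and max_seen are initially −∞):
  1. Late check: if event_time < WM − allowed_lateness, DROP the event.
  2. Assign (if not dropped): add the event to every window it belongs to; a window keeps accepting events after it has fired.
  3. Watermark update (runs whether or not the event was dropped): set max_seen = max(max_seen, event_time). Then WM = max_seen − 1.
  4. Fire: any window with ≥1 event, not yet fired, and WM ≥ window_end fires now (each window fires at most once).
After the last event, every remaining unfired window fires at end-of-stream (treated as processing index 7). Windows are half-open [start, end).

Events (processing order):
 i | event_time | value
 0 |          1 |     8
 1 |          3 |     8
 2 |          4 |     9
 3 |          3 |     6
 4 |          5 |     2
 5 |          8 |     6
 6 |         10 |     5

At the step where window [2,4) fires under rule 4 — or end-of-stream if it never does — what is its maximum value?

8

i=0 t=1 v=8: → [0,2); WM=0
i=1 t=3 v=8: → [2,4); WM=2; [0,2) fires=8
i=2 t=4 v=9: → [4,6); WM=3
i=3 t=3 v=6: → [2,4); WM=3
i=4 t=5 v=2: → [4,6); WM=4; [2,4) fires=8
i=5 t=8 v=6: → [8,10); WM=7; [4,6) fires=9
i=6 t=10 v=5: → [10,12); WM=9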